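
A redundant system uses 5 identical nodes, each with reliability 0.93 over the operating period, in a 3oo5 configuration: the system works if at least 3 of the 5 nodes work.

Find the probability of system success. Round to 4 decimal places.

0.9969

R = Σ_{i=3}^{5} C(5,i) p^i (1−p)^{5−i} with p = 0.93
C(5,3)·0.93^3·0.07^2 = 0.039413
C(5,4)·0.93^4·0.07^1 = 0.261818
C(5,5)·0.93^5·0.07^0 = 0.695688
Sum = 0.9969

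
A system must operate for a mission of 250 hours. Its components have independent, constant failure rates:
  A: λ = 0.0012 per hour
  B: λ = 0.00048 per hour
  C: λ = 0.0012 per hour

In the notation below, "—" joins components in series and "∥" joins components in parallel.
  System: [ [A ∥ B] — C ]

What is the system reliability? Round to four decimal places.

0.7191

R(A) = exp(−0.0012 × 250) = 0.740818
R(B) = exp(−0.00048 × 250) = 0.886920
R(C) = exp(−0.0012 × 250) = 0.740818
Parallel (A and B): 1 − (1 − 0.740818)(1 − 0.886920) = 0.970692
Series ([0.970692] and C): 0.970692 × 0.740818 = 0.7191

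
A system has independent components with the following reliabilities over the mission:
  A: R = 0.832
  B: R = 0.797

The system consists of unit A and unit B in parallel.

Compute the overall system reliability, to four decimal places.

0.9659

Parallel (A and B): 1 − (1 − 0.832000)(1 − 0.797000) = 0.9659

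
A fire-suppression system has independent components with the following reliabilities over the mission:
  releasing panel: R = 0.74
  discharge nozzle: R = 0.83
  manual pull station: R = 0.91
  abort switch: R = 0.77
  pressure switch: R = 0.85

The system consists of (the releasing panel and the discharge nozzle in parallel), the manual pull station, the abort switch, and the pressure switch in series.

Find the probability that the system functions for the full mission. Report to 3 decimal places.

Parallel (releasing panel and discharge nozzle): 1 − (1 − 0.74000)(1 − 0.83000) = 0.95580
Series ([0.95580], manual pull station, abort switch, and pressure switch): 0.95580 × 0.91000 × 0.77000 × 0.85000 = 0.569

0.569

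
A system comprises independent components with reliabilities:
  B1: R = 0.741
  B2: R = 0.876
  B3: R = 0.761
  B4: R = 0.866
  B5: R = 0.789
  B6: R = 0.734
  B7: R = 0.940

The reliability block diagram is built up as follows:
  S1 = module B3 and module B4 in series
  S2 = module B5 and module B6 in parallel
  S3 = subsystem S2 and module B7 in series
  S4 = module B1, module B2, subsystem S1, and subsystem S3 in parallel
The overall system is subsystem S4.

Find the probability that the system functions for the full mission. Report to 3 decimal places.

0.999

Series (B3 and B4): 0.76100 × 0.86600 = 0.65903
Parallel (B5 and B6): 1 − (1 − 0.78900)(1 − 0.73400) = 0.94387
Series ([0.94387] and B7): 0.94387 × 0.94000 = 0.88724
Parallel (B1, B2, [0.65903], and [0.88724]): 1 − (1 − 0.74100)(1 − 0.87600)(1 − 0.65903)(1 − 0.88724) = 0.999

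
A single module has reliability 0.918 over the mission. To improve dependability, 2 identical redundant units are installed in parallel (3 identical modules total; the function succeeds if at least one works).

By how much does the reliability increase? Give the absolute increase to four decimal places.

0.0814

R_before = 0.918
R_after = 1 − (1 − 0.918)^3 = 0.9994
ΔR = 0.9994 − 0.918 = 0.0814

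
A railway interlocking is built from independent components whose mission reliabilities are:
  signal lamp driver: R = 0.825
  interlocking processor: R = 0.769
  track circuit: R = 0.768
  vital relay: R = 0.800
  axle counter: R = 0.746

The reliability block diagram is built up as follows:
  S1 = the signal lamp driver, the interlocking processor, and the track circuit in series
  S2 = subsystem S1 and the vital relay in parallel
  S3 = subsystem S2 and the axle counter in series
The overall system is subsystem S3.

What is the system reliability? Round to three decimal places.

0.669

Series (signal lamp driver, interlocking processor, and track circuit): 0.82500 × 0.76900 × 0.76800 = 0.48724
Parallel ([0.48724] and vital relay): 1 − (1 − 0.48724)(1 − 0.80000) = 0.89745
Series ([0.89745] and axle counter): 0.89745 × 0.74600 = 0.669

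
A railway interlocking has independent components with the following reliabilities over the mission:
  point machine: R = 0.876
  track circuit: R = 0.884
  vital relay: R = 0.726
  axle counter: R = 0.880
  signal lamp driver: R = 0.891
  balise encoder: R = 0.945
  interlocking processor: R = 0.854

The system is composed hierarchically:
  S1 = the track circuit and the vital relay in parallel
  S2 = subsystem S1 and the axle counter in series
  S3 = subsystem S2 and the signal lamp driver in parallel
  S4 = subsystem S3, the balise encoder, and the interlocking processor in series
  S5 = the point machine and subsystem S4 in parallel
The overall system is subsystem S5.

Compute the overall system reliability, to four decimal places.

0.9745

Parallel (track circuit and vital relay): 1 − (1 − 0.884000)(1 − 0.726000) = 0.968216
Series ([0.968216] and axle counter): 0.968216 × 0.880000 = 0.852030
Parallel ([0.852030] and signal lamp driver): 1 − (1 − 0.852030)(1 − 0.891000) = 0.983871
Series ([0.983871], balise encoder, and interlocking processor): 0.983871 × 0.945000 × 0.854000 = 0.794013
Parallel (point machine and [0.794013]): 1 − (1 − 0.876000)(1 − 0.794013) = 0.9745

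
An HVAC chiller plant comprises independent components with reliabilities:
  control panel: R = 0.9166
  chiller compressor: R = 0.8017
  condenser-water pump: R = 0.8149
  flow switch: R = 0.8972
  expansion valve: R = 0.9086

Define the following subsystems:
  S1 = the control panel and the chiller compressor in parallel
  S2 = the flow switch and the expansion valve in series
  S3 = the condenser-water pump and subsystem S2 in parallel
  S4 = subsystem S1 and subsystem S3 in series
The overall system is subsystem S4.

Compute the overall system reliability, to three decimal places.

0.950

Parallel (control panel and chiller compressor): 1 − (1 − 0.91660)(1 − 0.80170) = 0.98346
Series (flow switch and expansion valve): 0.89720 × 0.90860 = 0.81520
Parallel (condenser-water pump and [0.81520]): 1 − (1 − 0.81490)(1 − 0.81520) = 0.96579
Series ([0.98346] and [0.96579]): 0.98346 × 0.96579 = 0.950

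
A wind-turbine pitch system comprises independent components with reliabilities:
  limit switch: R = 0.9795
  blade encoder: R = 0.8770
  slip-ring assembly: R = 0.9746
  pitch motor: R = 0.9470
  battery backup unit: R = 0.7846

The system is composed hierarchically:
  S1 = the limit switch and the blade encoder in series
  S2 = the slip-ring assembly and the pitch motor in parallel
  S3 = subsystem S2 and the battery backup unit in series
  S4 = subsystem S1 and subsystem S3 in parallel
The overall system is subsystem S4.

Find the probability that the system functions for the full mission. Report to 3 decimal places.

Series (limit switch and blade encoder): 0.97950 × 0.87700 = 0.85902
Parallel (slip-ring assembly and pitch motor): 1 − (1 − 0.97460)(1 − 0.94700) = 0.99865
Series ([0.99865] and battery backup unit): 0.99865 × 0.78460 = 0.78354
Parallel ([0.85902] and [0.78354]): 1 − (1 − 0.85902)(1 − 0.78354) = 0.969

0.969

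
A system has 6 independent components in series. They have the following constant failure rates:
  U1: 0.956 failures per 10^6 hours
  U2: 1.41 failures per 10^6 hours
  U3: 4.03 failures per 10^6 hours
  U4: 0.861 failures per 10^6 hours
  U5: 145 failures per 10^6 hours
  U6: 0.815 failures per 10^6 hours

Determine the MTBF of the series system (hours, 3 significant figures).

Series of exponential components: λ_sys = Σ λ_i
λ_sys = 0.000000956 + 0.00000141 + 0.00000403 + 0.000000861 + 0.000145 + 0.000000815 = 1.5307e-04 /h
MTBF = 1 / λ_sys = 6530 h

6530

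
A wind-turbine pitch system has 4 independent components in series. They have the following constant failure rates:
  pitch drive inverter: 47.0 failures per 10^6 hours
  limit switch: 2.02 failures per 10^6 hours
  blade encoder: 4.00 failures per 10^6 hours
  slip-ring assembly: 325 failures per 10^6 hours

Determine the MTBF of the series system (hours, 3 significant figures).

2650

Series of exponential components: λ_sys = Σ λ_i
λ_sys = 0.0000470 + 0.00000202 + 0.00000400 + 0.000325 = 3.7802e-04 /h
MTBF = 1 / λ_sys = 2650 h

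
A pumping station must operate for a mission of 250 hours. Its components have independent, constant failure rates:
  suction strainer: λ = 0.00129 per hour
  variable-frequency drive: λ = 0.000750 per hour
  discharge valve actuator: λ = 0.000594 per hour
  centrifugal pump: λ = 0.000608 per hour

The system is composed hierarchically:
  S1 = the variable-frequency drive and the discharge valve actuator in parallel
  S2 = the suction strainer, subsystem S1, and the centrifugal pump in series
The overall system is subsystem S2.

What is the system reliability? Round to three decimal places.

0.608

R(suction strainer) = exp(−0.00129 × 250) = 0.72434
R(variable-frequency drive) = exp(−0.000750 × 250) = 0.82903
R(discharge valve actuator) = exp(−0.000594 × 250) = 0.86200
R(centrifugal pump) = exp(−0.000608 × 250) = 0.85899
Parallel (variable-frequency drive and discharge valve actuator): 1 − (1 − 0.82903)(1 − 0.86200) = 0.97641
Series (suction strainer, [0.97641], and centrifugal pump): 0.72434 × 0.97641 × 0.85899 = 0.608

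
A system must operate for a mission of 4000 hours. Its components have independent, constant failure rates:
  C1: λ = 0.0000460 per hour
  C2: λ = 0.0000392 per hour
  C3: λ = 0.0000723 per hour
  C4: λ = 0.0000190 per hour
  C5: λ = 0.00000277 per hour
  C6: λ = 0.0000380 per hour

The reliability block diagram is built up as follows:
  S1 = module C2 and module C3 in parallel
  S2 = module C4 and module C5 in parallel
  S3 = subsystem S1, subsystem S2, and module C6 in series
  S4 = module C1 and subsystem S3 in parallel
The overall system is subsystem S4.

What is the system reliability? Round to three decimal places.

0.971

R(C1) = exp(−0.0000460 × 4000) = 0.83194
R(C2) = exp(−0.0000392 × 4000) = 0.85488
R(C3) = exp(−0.0000723 × 4000) = 0.74886
R(C4) = exp(−0.0000190 × 4000) = 0.92682
R(C5) = exp(−0.00000277 × 4000) = 0.98898
R(C6) = exp(−0.0000380 × 4000) = 0.85899
Parallel (C2 and C3): 1 − (1 − 0.85488)(1 − 0.74886) = 0.96355
Parallel (C4 and C5): 1 − (1 − 0.92682)(1 − 0.98898) = 0.99919
Series ([0.96355], [0.99919], and C6): 0.96355 × 0.99919 × 0.85899 = 0.82701
Parallel (C1 and [0.82701]): 1 − (1 − 0.83194)(1 − 0.82701) = 0.971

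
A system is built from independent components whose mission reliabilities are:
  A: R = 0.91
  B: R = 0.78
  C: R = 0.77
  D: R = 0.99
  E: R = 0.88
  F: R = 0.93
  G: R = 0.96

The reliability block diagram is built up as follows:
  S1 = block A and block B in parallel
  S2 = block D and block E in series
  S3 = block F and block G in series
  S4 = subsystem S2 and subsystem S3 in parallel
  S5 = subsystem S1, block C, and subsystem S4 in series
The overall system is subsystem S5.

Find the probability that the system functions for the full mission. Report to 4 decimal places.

0.7443

Parallel (A and B): 1 − (1 − 0.910000)(1 − 0.780000) = 0.980200
Series (D and E): 0.990000 × 0.880000 = 0.871200
Series (F and G): 0.930000 × 0.960000 = 0.892800
Parallel ([0.871200] and [0.892800]): 1 − (1 − 0.871200)(1 − 0.892800) = 0.986193
Series ([0.980200], C, and [0.986193]): 0.980200 × 0.770000 × 0.986193 = 0.7443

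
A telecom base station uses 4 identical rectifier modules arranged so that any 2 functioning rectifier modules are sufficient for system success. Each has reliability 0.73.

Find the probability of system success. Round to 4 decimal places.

0.9372

R = Σ_{i=2}^{4} C(4,i) p^i (1−p)^{4−i} with p = 0.73
C(4,2)·0.73^2·0.27^2 = 0.233090
C(4,3)·0.73^3·0.27^1 = 0.420138
C(4,4)·0.73^4·0.27^0 = 0.283982
Sum = 0.9372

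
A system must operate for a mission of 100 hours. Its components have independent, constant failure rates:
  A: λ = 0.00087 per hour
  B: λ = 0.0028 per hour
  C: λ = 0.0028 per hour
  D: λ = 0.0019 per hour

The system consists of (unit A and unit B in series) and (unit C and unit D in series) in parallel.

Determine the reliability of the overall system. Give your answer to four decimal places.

0.8848

R(A) = exp(−0.00087 × 100) = 0.916677
R(B) = exp(−0.0028 × 100) = 0.755784
R(C) = exp(−0.0028 × 100) = 0.755784
R(D) = exp(−0.0019 × 100) = 0.826959
Series (A and B): 0.916677 × 0.755784 = 0.692810
Series (C and D): 0.755784 × 0.826959 = 0.625002
Parallel ([0.692810] and [0.625002]): 1 − (1 − 0.692810)(1 − 0.625002) = 0.8848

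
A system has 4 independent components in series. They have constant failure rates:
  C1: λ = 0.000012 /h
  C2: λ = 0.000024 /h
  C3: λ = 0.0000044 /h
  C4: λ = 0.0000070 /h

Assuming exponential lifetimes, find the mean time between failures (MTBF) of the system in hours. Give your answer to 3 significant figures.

Series of exponential components: λ_sys = Σ λ_i
λ_sys = 0.000012 + 0.000024 + 0.0000044 + 0.0000070 = 4.7400e-05 /h
MTBF = 1 / λ_sys = 21100 h

21100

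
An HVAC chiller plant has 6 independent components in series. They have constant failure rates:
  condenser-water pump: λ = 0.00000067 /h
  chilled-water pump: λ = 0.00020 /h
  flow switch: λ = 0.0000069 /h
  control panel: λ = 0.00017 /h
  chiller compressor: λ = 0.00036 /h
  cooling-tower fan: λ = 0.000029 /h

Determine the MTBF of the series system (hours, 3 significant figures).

Series of exponential components: λ_sys = Σ λ_i
λ_sys = 0.00000067 + 0.00020 + 0.0000069 + 0.00017 + 0.00036 + 0.000029 = 7.6657e-04 /h
MTBF = 1 / λ_sys = 1300 h

1300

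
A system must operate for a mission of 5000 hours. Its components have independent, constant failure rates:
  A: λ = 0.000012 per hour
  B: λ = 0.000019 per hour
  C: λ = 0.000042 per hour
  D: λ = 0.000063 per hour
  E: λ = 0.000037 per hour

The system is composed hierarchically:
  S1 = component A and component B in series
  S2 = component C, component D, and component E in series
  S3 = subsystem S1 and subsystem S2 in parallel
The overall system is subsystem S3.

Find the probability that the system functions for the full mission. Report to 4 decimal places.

R(A) = exp(−0.000012 × 5000) = 0.941765
R(B) = exp(−0.000019 × 5000) = 0.909373
R(C) = exp(−0.000042 × 5000) = 0.810584
R(D) = exp(−0.000063 × 5000) = 0.729789
R(E) = exp(−0.000037 × 5000) = 0.831104
Series (A and B): 0.941765 × 0.909373 = 0.856416
Series (C, D, and E): 0.810584 × 0.729789 × 0.831104 = 0.491644
Parallel ([0.856416] and [0.491644]): 1 − (1 − 0.856416)(1 − 0.491644) = 0.9270

0.9270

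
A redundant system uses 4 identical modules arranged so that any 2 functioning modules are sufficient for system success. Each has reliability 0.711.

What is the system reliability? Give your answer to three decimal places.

R = Σ_{i=2}^{4} C(4,i) p^i (1−p)^{4−i} with p = 0.711
C(4,2)·0.711^2·0.289^2 = 0.25333
C(4,3)·0.711^3·0.289^1 = 0.41550
C(4,4)·0.711^4·0.289^0 = 0.25555
Sum = 0.924

0.924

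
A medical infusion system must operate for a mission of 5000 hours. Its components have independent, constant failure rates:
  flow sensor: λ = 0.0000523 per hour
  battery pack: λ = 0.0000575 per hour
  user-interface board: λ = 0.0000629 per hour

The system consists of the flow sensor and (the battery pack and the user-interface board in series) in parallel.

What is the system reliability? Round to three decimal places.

0.896

R(flow sensor) = exp(−0.0000523 × 5000) = 0.76990
R(battery pack) = exp(−0.0000575 × 5000) = 0.75014
R(user-interface board) = exp(−0.0000629 × 5000) = 0.73015
Series (battery pack and user-interface board): 0.75014 × 0.73015 = 0.54771
Parallel (flow sensor and [0.54771]): 1 − (1 − 0.76990)(1 − 0.54771) = 0.896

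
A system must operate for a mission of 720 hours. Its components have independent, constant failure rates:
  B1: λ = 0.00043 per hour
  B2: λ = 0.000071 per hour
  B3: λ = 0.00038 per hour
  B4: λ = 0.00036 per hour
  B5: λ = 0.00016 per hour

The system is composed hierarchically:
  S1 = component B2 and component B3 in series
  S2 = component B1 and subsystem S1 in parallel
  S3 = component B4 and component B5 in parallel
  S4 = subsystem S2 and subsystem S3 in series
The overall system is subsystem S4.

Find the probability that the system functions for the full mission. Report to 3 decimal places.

R(B1) = exp(−0.00043 × 720) = 0.73374
R(B2) = exp(−0.000071 × 720) = 0.95016
R(B3) = exp(−0.00038 × 720) = 0.76064
R(B4) = exp(−0.00036 × 720) = 0.77167
R(B5) = exp(−0.00016 × 720) = 0.89119
Series (B2 and B3): 0.95016 × 0.76064 = 0.72273
Parallel (B1 and [0.72273]): 1 − (1 − 0.73374)(1 − 0.72273) = 0.92617
Parallel (B4 and B5): 1 − (1 − 0.77167)(1 − 0.89119) = 0.97516
Series ([0.92617] and [0.97516]): 0.92617 × 0.97516 = 0.903

0.903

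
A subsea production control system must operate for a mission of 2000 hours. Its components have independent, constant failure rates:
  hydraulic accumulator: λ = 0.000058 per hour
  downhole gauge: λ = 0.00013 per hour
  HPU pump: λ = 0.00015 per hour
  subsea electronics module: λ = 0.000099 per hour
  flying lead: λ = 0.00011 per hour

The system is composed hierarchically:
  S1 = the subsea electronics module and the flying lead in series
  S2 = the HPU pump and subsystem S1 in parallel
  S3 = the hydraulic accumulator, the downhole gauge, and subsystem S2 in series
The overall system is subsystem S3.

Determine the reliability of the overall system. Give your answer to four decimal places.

0.6258

R(hydraulic accumulator) = exp(−0.000058 × 2000) = 0.890475
R(downhole gauge) = exp(−0.00013 × 2000) = 0.771052
R(HPU pump) = exp(−0.00015 × 2000) = 0.740818
R(subsea electronics module) = exp(−0.000099 × 2000) = 0.820370
R(flying lead) = exp(−0.00011 × 2000) = 0.802519
Series (subsea electronics module and flying lead): 0.820370 × 0.802519 = 0.658363
Parallel (HPU pump and [0.658363]): 1 − (1 − 0.740818)(1 − 0.658363) = 0.911454
Series (hydraulic accumulator, downhole gauge, and [0.911454]): 0.890475 × 0.771052 × 0.911454 = 0.6258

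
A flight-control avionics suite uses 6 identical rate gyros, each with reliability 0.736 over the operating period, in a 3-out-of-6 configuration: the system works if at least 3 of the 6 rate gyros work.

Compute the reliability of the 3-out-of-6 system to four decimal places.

0.9545

R = Σ_{i=3}^{6} C(6,i) p^i (1−p)^{6−i} with p = 0.736
C(6,3)·0.736^3·0.264^3 = 0.146715
C(6,4)·0.736^4·0.264^2 = 0.306768
C(6,5)·0.736^5·0.264^1 = 0.342093
C(6,6)·0.736^6·0.264^0 = 0.158952
Sum = 0.9545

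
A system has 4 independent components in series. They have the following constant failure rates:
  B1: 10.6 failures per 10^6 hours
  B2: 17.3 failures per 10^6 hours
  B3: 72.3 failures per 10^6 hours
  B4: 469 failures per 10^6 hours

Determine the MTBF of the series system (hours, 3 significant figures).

1760

Series of exponential components: λ_sys = Σ λ_i
λ_sys = 0.0000106 + 0.0000173 + 0.0000723 + 0.000469 = 5.6920e-04 /h
MTBF = 1 / λ_sys = 1760 h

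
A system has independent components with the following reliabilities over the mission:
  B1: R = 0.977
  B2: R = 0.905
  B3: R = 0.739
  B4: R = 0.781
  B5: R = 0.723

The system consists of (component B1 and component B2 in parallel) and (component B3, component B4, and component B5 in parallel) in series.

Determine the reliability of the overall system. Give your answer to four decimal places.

Parallel (B1 and B2): 1 − (1 − 0.977000)(1 − 0.905000) = 0.997815
Parallel (B3, B4, and B5): 1 − (1 − 0.739000)(1 − 0.781000)(1 − 0.723000) = 0.984167
Series ([0.997815] and [0.984167]): 0.997815 × 0.984167 = 0.9820

0.9820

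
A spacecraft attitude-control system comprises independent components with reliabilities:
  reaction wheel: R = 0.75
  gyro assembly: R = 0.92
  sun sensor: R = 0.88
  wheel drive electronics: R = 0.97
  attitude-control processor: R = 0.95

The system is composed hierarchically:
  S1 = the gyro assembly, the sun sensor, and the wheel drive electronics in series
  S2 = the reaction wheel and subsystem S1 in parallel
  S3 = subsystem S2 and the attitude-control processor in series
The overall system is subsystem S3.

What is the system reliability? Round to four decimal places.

Series (gyro assembly, sun sensor, and wheel drive electronics): 0.920000 × 0.880000 × 0.970000 = 0.785312
Parallel (reaction wheel and [0.785312]): 1 − (1 − 0.750000)(1 − 0.785312) = 0.946328
Series ([0.946328] and attitude-control processor): 0.946328 × 0.950000 = 0.8990

0.8990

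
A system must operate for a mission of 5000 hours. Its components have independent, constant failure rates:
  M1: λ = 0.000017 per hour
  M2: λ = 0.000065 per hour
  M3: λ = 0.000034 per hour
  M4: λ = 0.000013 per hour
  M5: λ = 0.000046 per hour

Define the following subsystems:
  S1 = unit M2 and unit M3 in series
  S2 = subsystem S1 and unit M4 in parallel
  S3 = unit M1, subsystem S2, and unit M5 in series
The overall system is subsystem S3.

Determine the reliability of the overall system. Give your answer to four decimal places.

0.7119

R(M1) = exp(−0.000017 × 5000) = 0.918512
R(M2) = exp(−0.000065 × 5000) = 0.722527
R(M3) = exp(−0.000034 × 5000) = 0.843665
R(M4) = exp(−0.000013 × 5000) = 0.937067
R(M5) = exp(−0.000046 × 5000) = 0.794534
Series (M2 and M3): 0.722527 × 0.843665 = 0.609571
Parallel ([0.609571] and M4): 1 − (1 − 0.609571)(1 − 0.937067) = 0.975429
Series (M1, [0.975429], and M5): 0.918512 × 0.975429 × 0.794534 = 0.7119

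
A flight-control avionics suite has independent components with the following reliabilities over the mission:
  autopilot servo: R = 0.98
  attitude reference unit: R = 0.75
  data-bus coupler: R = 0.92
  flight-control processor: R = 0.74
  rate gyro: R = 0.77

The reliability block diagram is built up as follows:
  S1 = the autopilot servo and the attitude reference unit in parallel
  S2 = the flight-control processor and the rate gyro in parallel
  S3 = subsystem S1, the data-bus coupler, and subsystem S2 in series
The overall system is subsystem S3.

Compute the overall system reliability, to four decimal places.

Parallel (autopilot servo and attitude reference unit): 1 − (1 − 0.980000)(1 − 0.750000) = 0.995000
Parallel (flight-control processor and rate gyro): 1 − (1 − 0.740000)(1 − 0.770000) = 0.940200
Series ([0.995000], data-bus coupler, and [0.940200]): 0.995000 × 0.920000 × 0.940200 = 0.8607

0.8607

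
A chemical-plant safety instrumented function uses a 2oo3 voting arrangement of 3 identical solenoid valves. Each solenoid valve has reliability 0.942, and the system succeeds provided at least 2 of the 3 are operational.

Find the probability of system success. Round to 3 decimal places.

R = Σ_{i=2}^{3} C(3,i) p^i (1−p)^{3−i} with p = 0.942
C(3,2)·0.942^2·0.058^1 = 0.15440
C(3,3)·0.942^3·0.058^0 = 0.83590
Sum = 0.990

0.990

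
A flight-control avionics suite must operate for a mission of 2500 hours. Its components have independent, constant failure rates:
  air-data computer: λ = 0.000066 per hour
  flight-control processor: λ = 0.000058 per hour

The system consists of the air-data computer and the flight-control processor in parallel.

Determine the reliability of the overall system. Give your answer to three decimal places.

0.979

R(air-data computer) = exp(−0.000066 × 2500) = 0.84789
R(flight-control processor) = exp(−0.000058 × 2500) = 0.86502
Parallel (air-data computer and flight-control processor): 1 − (1 − 0.84789)(1 − 0.86502) = 0.979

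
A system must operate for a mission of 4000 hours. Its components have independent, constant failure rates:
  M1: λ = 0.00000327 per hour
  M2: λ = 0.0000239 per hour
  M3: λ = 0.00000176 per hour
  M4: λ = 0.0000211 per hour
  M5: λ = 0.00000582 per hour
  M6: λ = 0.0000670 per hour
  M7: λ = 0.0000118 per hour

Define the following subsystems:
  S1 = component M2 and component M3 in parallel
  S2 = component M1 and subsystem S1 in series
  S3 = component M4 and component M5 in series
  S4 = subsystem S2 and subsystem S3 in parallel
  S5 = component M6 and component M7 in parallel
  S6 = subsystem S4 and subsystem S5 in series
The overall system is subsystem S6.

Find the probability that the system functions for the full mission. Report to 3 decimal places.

0.988

R(M1) = exp(−0.00000327 × 4000) = 0.98701
R(M2) = exp(−0.0000239 × 4000) = 0.90883
R(M3) = exp(−0.00000176 × 4000) = 0.99298
R(M4) = exp(−0.0000211 × 4000) = 0.91906
R(M5) = exp(−0.00000582 × 4000) = 0.97699
R(M6) = exp(−0.0000670 × 4000) = 0.76491
R(M7) = exp(−0.0000118 × 4000) = 0.95390
Parallel (M2 and M3): 1 − (1 − 0.90883)(1 − 0.99298) = 0.99936
Series (M1 and [0.99936]): 0.98701 × 0.99936 = 0.98638
Series (M4 and M5): 0.91906 × 0.97699 = 0.89791
Parallel ([0.98638] and [0.89791]): 1 − (1 − 0.98638)(1 − 0.89791) = 0.99861
Parallel (M6 and M7): 1 − (1 − 0.76491)(1 − 0.95390) = 0.98916
Series ([0.99861] and [0.98916]): 0.99861 × 0.98916 = 0.988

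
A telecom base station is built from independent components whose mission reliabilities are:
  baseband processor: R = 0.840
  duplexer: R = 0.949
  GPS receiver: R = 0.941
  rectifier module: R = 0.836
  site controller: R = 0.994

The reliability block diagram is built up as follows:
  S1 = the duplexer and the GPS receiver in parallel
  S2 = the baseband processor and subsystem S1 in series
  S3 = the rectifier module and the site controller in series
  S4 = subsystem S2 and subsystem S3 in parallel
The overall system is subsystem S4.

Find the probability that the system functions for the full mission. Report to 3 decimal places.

Parallel (duplexer and GPS receiver): 1 − (1 − 0.94900)(1 − 0.94100) = 0.99699
Series (baseband processor and [0.99699]): 0.84000 × 0.99699 = 0.83747
Series (rectifier module and site controller): 0.83600 × 0.99400 = 0.83098
Parallel ([0.83747] and [0.83098]): 1 − (1 − 0.83747)(1 − 0.83098) = 0.973

0.973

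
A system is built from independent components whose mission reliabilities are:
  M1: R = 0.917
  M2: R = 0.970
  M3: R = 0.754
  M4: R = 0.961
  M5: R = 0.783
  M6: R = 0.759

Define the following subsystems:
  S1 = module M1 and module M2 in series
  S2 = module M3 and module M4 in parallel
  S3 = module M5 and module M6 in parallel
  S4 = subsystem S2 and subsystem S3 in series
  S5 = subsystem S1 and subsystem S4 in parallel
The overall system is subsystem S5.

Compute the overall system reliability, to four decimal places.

Series (M1 and M2): 0.917000 × 0.970000 = 0.889490
Parallel (M3 and M4): 1 − (1 − 0.754000)(1 − 0.961000) = 0.990406
Parallel (M5 and M6): 1 − (1 − 0.783000)(1 − 0.759000) = 0.947703
Series ([0.990406] and [0.947703]): 0.990406 × 0.947703 = 0.938611
Parallel ([0.889490] and [0.938611]): 1 − (1 − 0.889490)(1 − 0.938611) = 0.9932

0.9932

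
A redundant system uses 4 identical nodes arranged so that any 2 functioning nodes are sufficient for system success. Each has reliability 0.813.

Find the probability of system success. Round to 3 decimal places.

0.978

R = Σ_{i=2}^{4} C(4,i) p^i (1−p)^{4−i} with p = 0.813
C(4,2)·0.813^2·0.187^2 = 0.13868
C(4,3)·0.813^3·0.187^1 = 0.40195
C(4,4)·0.813^4·0.187^0 = 0.43688
Sum = 0.978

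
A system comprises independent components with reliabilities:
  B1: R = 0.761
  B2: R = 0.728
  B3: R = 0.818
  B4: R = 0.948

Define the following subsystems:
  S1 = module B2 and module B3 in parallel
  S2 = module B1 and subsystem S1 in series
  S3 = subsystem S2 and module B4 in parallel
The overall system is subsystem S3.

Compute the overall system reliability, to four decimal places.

Parallel (B2 and B3): 1 − (1 − 0.728000)(1 − 0.818000) = 0.950496
Series (B1 and [0.950496]): 0.761000 × 0.950496 = 0.723327
Parallel ([0.723327] and B4): 1 − (1 − 0.723327)(1 − 0.948000) = 0.9856

0.9856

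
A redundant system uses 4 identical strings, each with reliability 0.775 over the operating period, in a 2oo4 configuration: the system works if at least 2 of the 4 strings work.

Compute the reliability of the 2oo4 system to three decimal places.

R = Σ_{i=2}^{4} C(4,i) p^i (1−p)^{4−i} with p = 0.775
C(4,2)·0.775^2·0.225^2 = 0.18244
C(4,3)·0.775^3·0.225^1 = 0.41894
C(4,4)·0.775^4·0.225^0 = 0.36075
Sum = 0.962

0.962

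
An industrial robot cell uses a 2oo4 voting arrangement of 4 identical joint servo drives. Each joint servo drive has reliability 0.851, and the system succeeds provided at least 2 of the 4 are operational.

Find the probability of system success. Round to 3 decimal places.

0.988

R = Σ_{i=2}^{4} C(4,i) p^i (1−p)^{4−i} with p = 0.851
C(4,2)·0.851^2·0.149^2 = 0.09647
C(4,3)·0.851^3·0.149^1 = 0.36731
C(4,4)·0.851^4·0.149^0 = 0.52447
Sum = 0.988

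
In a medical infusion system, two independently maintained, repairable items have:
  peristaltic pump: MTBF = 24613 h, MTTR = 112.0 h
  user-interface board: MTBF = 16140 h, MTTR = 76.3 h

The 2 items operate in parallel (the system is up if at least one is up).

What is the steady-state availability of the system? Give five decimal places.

0.99998

A(peristaltic pump) = MTBF/(MTBF+MTTR) = 24613/(24613+112.0) = 0.995470
A(user-interface board) = MTBF/(MTBF+MTTR) = 16140/(16140+76.3) = 0.995295
Parallel availability: 1 − (1 − 0.995470)(1 − 0.995295) = 0.99998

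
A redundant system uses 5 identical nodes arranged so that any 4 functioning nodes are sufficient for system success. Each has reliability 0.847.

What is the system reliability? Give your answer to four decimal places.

R = Σ_{i=4}^{5} C(5,i) p^i (1−p)^{5−i} with p = 0.847
C(5,4)·0.847^4·0.153^1 = 0.393727
C(5,5)·0.847^5·0.153^0 = 0.435930
Sum = 0.8297

0.8297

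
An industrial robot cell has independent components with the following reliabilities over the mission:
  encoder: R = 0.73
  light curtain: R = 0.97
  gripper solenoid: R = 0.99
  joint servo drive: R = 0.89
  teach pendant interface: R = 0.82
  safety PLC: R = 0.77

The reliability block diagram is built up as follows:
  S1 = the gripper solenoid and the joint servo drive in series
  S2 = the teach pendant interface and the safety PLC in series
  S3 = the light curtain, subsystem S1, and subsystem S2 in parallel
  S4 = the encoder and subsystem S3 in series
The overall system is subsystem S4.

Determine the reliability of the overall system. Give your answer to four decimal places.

0.7290

Series (gripper solenoid and joint servo drive): 0.990000 × 0.890000 = 0.881100
Series (teach pendant interface and safety PLC): 0.820000 × 0.770000 = 0.631400
Parallel (light curtain, [0.881100], and [0.631400]): 1 − (1 − 0.970000)(1 − 0.881100)(1 − 0.631400) = 0.998685
Series (encoder and [0.998685]): 0.730000 × 0.998685 = 0.7290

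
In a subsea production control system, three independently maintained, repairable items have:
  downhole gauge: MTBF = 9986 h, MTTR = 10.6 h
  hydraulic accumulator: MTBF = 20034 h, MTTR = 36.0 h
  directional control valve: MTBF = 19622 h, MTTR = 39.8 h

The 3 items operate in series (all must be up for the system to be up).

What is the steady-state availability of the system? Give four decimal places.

0.9951

A(downhole gauge) = MTBF/(MTBF+MTTR) = 9986/(9986+10.6) = 0.998940
A(hydraulic accumulator) = MTBF/(MTBF+MTTR) = 20034/(20034+36.0) = 0.998206
A(directional control valve) = MTBF/(MTBF+MTTR) = 19622/(19622+39.8) = 0.997976
Series availability: 0.998940 × 0.998206 × 0.997976 = 0.9951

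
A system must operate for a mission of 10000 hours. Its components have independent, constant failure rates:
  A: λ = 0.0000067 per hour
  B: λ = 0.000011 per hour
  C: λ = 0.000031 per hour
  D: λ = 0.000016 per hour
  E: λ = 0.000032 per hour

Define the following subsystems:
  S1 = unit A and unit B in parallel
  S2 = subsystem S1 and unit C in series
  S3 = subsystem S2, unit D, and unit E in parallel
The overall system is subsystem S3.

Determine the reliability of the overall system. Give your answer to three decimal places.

R(A) = exp(−0.0000067 × 10000) = 0.93520
R(B) = exp(−0.000011 × 10000) = 0.89583
R(C) = exp(−0.000031 × 10000) = 0.73345
R(D) = exp(−0.000016 × 10000) = 0.85214
R(E) = exp(−0.000032 × 10000) = 0.72615
Parallel (A and B): 1 − (1 − 0.93520)(1 − 0.89583) = 0.99325
Series ([0.99325] and C): 0.99325 × 0.73345 = 0.72850
Parallel ([0.72850], D, and E): 1 − (1 − 0.72850)(1 − 0.85214)(1 − 0.72615) = 0.989

0.989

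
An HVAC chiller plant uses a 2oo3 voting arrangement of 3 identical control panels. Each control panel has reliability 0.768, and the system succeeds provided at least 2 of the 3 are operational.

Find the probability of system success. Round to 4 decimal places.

R = Σ_{i=2}^{3} C(3,i) p^i (1−p)^{3−i} with p = 0.768
C(3,2)·0.768^2·0.232^1 = 0.410518
C(3,3)·0.768^3·0.232^0 = 0.452985
Sum = 0.8635

0.8635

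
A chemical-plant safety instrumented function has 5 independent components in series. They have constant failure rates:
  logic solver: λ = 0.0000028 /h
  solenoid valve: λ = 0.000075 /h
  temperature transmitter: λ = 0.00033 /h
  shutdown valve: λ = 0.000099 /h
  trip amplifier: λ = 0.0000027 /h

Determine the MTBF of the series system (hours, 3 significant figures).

1960

Series of exponential components: λ_sys = Σ λ_i
λ_sys = 0.0000028 + 0.000075 + 0.00033 + 0.000099 + 0.0000027 = 5.0950e-04 /h
MTBF = 1 / λ_sys = 1960 h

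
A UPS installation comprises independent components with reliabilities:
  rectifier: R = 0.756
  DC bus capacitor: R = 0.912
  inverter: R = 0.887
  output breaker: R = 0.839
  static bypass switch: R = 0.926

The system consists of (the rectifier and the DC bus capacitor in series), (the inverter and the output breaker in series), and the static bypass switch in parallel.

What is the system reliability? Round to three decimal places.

Series (rectifier and DC bus capacitor): 0.75600 × 0.91200 = 0.68947
Series (inverter and output breaker): 0.88700 × 0.83900 = 0.74419
Parallel ([0.68947], [0.74419], and static bypass switch): 1 − (1 − 0.68947)(1 − 0.74419)(1 − 0.92600) = 0.994

0.994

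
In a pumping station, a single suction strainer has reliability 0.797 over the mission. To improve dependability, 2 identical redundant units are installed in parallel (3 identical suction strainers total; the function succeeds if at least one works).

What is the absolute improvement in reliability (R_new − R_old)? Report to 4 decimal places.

0.1946

R_before = 0.797
R_after = 1 − (1 − 0.797)^3 = 0.9916
ΔR = 0.9916 − 0.797 = 0.1946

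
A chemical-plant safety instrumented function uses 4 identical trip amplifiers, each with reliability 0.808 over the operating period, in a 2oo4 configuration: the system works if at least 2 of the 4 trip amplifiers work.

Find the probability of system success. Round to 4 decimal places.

R = Σ_{i=2}^{4} C(4,i) p^i (1−p)^{4−i} with p = 0.808
C(4,2)·0.808^2·0.192^2 = 0.144403
C(4,3)·0.808^3·0.192^1 = 0.405131
C(4,4)·0.808^4·0.192^0 = 0.426231
Sum = 0.9758

0.9758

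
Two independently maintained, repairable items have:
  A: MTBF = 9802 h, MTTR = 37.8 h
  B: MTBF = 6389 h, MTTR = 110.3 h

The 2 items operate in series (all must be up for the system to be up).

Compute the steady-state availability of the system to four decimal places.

A(A) = MTBF/(MTBF+MTTR) = 9802/(9802+37.8) = 0.996158
A(B) = MTBF/(MTBF+MTTR) = 6389/(6389+110.3) = 0.983029
Series availability: 0.996158 × 0.983029 = 0.9793

0.9793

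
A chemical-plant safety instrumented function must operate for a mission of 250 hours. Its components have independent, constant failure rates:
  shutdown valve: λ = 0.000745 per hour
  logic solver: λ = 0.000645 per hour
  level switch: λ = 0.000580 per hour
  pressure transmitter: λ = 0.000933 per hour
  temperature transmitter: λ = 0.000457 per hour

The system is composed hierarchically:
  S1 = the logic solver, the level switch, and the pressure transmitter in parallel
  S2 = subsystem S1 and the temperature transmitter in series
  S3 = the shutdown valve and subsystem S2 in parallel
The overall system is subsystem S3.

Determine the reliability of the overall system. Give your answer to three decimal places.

0.981

R(shutdown valve) = exp(−0.000745 × 250) = 0.83007
R(logic solver) = exp(−0.000645 × 250) = 0.85108
R(level switch) = exp(−0.000580 × 250) = 0.86502
R(pressure transmitter) = exp(−0.000933 × 250) = 0.79196
R(temperature transmitter) = exp(−0.000457 × 250) = 0.89203
Parallel (logic solver, level switch, and pressure transmitter): 1 − (1 − 0.85108)(1 − 0.86502)(1 − 0.79196) = 0.99582
Series ([0.99582] and temperature transmitter): 0.99582 × 0.89203 = 0.88830
Parallel (shutdown valve and [0.88830]): 1 − (1 − 0.83007)(1 − 0.88830) = 0.981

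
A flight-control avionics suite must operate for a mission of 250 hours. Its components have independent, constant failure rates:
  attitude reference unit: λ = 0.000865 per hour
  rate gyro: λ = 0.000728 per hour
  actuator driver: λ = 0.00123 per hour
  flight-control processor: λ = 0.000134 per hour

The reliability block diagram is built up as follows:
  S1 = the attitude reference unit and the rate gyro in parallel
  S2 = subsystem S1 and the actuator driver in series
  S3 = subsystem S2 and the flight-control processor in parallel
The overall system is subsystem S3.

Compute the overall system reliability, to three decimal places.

0.990

R(attitude reference unit) = exp(−0.000865 × 250) = 0.80553
R(rate gyro) = exp(−0.000728 × 250) = 0.83360
R(actuator driver) = exp(−0.00123 × 250) = 0.73528
R(flight-control processor) = exp(−0.000134 × 250) = 0.96705
Parallel (attitude reference unit and rate gyro): 1 − (1 − 0.80553)(1 − 0.83360) = 0.96764
Series ([0.96764] and actuator driver): 0.96764 × 0.73528 = 0.71149
Parallel ([0.71149] and flight-control processor): 1 − (1 − 0.71149)(1 − 0.96705) = 0.990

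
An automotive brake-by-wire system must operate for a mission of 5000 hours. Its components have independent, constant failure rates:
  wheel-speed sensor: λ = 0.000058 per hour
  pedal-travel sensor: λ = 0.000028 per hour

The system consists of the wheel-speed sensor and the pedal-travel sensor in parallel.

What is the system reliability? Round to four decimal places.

0.9671

R(wheel-speed sensor) = exp(−0.000058 × 5000) = 0.748264
R(pedal-travel sensor) = exp(−0.000028 × 5000) = 0.869358
Parallel (wheel-speed sensor and pedal-travel sensor): 1 − (1 − 0.748264)(1 − 0.869358) = 0.9671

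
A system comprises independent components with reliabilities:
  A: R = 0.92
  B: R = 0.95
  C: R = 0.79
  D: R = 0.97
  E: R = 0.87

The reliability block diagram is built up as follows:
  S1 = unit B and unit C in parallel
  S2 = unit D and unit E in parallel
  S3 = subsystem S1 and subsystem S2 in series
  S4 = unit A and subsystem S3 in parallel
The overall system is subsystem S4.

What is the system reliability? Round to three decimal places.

0.999

Parallel (B and C): 1 − (1 − 0.95000)(1 − 0.79000) = 0.98950
Parallel (D and E): 1 − (1 − 0.97000)(1 − 0.87000) = 0.99610
Series ([0.98950] and [0.99610]): 0.98950 × 0.99610 = 0.98564
Parallel (A and [0.98564]): 1 − (1 − 0.92000)(1 − 0.98564) = 0.999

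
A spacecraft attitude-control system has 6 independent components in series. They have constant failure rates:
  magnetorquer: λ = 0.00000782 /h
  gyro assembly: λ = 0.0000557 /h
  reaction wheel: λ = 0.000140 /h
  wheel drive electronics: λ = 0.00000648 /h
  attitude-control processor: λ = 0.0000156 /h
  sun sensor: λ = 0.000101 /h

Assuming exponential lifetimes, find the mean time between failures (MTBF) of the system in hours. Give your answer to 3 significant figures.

3060

Series of exponential components: λ_sys = Σ λ_i
λ_sys = 0.00000782 + 0.0000557 + 0.000140 + 0.00000648 + 0.0000156 + 0.000101 = 3.2660e-04 /h
MTBF = 1 / λ_sys = 3060 h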